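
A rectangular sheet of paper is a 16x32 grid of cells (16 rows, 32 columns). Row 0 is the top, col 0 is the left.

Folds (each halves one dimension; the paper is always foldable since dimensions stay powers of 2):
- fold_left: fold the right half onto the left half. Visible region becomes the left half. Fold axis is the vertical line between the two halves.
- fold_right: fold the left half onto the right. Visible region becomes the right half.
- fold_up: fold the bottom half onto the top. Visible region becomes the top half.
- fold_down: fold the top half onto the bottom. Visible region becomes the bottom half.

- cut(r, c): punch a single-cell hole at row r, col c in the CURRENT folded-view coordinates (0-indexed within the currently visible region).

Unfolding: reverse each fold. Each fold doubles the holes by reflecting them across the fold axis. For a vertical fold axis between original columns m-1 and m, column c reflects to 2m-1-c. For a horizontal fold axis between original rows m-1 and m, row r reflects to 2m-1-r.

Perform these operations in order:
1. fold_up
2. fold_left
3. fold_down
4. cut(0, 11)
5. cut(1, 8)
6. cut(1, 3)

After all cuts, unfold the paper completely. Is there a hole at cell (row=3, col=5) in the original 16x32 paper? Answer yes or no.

Op 1 fold_up: fold axis h@8; visible region now rows[0,8) x cols[0,32) = 8x32
Op 2 fold_left: fold axis v@16; visible region now rows[0,8) x cols[0,16) = 8x16
Op 3 fold_down: fold axis h@4; visible region now rows[4,8) x cols[0,16) = 4x16
Op 4 cut(0, 11): punch at orig (4,11); cuts so far [(4, 11)]; region rows[4,8) x cols[0,16) = 4x16
Op 5 cut(1, 8): punch at orig (5,8); cuts so far [(4, 11), (5, 8)]; region rows[4,8) x cols[0,16) = 4x16
Op 6 cut(1, 3): punch at orig (5,3); cuts so far [(4, 11), (5, 3), (5, 8)]; region rows[4,8) x cols[0,16) = 4x16
Unfold 1 (reflect across h@4): 6 holes -> [(2, 3), (2, 8), (3, 11), (4, 11), (5, 3), (5, 8)]
Unfold 2 (reflect across v@16): 12 holes -> [(2, 3), (2, 8), (2, 23), (2, 28), (3, 11), (3, 20), (4, 11), (4, 20), (5, 3), (5, 8), (5, 23), (5, 28)]
Unfold 3 (reflect across h@8): 24 holes -> [(2, 3), (2, 8), (2, 23), (2, 28), (3, 11), (3, 20), (4, 11), (4, 20), (5, 3), (5, 8), (5, 23), (5, 28), (10, 3), (10, 8), (10, 23), (10, 28), (11, 11), (11, 20), (12, 11), (12, 20), (13, 3), (13, 8), (13, 23), (13, 28)]
Holes: [(2, 3), (2, 8), (2, 23), (2, 28), (3, 11), (3, 20), (4, 11), (4, 20), (5, 3), (5, 8), (5, 23), (5, 28), (10, 3), (10, 8), (10, 23), (10, 28), (11, 11), (11, 20), (12, 11), (12, 20), (13, 3), (13, 8), (13, 23), (13, 28)]

Answer: no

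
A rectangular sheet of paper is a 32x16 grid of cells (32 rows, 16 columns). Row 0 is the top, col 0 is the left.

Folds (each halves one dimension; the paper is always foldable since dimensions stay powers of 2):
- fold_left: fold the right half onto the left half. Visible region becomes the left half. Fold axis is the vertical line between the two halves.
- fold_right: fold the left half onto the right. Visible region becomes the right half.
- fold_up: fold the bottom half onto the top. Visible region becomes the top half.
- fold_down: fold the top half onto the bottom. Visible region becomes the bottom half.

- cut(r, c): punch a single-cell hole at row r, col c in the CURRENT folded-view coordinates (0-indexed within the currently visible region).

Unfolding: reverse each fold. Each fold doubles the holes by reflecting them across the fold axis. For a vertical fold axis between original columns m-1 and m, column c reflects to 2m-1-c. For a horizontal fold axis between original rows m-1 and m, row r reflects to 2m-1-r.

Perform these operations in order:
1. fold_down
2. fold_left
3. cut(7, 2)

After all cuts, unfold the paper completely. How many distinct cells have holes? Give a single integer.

Answer: 4

Derivation:
Op 1 fold_down: fold axis h@16; visible region now rows[16,32) x cols[0,16) = 16x16
Op 2 fold_left: fold axis v@8; visible region now rows[16,32) x cols[0,8) = 16x8
Op 3 cut(7, 2): punch at orig (23,2); cuts so far [(23, 2)]; region rows[16,32) x cols[0,8) = 16x8
Unfold 1 (reflect across v@8): 2 holes -> [(23, 2), (23, 13)]
Unfold 2 (reflect across h@16): 4 holes -> [(8, 2), (8, 13), (23, 2), (23, 13)]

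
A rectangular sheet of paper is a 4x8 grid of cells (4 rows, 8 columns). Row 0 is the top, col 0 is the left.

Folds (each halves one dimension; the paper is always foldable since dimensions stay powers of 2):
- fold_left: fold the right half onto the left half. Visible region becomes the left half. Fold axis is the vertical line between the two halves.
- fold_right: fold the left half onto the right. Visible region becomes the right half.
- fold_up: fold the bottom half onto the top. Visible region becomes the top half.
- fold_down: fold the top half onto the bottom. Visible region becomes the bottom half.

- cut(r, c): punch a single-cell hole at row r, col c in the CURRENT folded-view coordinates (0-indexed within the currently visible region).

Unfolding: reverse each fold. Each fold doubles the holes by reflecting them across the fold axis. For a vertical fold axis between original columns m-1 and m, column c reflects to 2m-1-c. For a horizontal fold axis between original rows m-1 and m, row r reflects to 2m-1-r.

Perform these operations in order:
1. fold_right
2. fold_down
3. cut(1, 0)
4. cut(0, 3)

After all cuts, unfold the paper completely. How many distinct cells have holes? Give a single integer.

Op 1 fold_right: fold axis v@4; visible region now rows[0,4) x cols[4,8) = 4x4
Op 2 fold_down: fold axis h@2; visible region now rows[2,4) x cols[4,8) = 2x4
Op 3 cut(1, 0): punch at orig (3,4); cuts so far [(3, 4)]; region rows[2,4) x cols[4,8) = 2x4
Op 4 cut(0, 3): punch at orig (2,7); cuts so far [(2, 7), (3, 4)]; region rows[2,4) x cols[4,8) = 2x4
Unfold 1 (reflect across h@2): 4 holes -> [(0, 4), (1, 7), (2, 7), (3, 4)]
Unfold 2 (reflect across v@4): 8 holes -> [(0, 3), (0, 4), (1, 0), (1, 7), (2, 0), (2, 7), (3, 3), (3, 4)]

Answer: 8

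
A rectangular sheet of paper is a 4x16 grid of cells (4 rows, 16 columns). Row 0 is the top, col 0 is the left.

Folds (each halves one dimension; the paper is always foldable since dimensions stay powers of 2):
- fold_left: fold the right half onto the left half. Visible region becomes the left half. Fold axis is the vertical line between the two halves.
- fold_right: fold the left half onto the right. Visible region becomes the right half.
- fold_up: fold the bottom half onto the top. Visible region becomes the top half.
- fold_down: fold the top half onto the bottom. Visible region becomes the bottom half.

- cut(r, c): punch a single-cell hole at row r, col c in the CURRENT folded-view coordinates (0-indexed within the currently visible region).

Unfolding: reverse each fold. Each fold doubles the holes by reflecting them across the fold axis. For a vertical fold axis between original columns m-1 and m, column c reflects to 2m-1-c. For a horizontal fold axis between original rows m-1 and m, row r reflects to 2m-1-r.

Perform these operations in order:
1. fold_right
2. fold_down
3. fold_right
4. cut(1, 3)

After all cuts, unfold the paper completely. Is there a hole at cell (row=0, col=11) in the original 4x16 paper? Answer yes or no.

Answer: no

Derivation:
Op 1 fold_right: fold axis v@8; visible region now rows[0,4) x cols[8,16) = 4x8
Op 2 fold_down: fold axis h@2; visible region now rows[2,4) x cols[8,16) = 2x8
Op 3 fold_right: fold axis v@12; visible region now rows[2,4) x cols[12,16) = 2x4
Op 4 cut(1, 3): punch at orig (3,15); cuts so far [(3, 15)]; region rows[2,4) x cols[12,16) = 2x4
Unfold 1 (reflect across v@12): 2 holes -> [(3, 8), (3, 15)]
Unfold 2 (reflect across h@2): 4 holes -> [(0, 8), (0, 15), (3, 8), (3, 15)]
Unfold 3 (reflect across v@8): 8 holes -> [(0, 0), (0, 7), (0, 8), (0, 15), (3, 0), (3, 7), (3, 8), (3, 15)]
Holes: [(0, 0), (0, 7), (0, 8), (0, 15), (3, 0), (3, 7), (3, 8), (3, 15)]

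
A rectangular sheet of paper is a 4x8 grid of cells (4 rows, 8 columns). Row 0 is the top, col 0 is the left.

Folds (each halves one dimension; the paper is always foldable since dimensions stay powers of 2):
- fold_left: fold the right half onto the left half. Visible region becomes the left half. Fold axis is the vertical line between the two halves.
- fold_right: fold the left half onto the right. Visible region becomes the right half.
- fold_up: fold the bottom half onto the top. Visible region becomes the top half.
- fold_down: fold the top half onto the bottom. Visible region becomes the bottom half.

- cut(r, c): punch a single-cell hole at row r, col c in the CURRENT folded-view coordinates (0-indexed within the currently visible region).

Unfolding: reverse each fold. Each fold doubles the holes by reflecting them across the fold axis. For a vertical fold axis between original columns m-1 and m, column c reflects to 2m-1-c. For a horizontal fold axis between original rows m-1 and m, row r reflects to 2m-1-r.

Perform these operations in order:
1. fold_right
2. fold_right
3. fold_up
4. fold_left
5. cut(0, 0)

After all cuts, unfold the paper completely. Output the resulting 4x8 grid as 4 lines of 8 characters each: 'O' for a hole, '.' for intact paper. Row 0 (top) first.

Answer: OOOOOOOO
........
........
OOOOOOOO

Derivation:
Op 1 fold_right: fold axis v@4; visible region now rows[0,4) x cols[4,8) = 4x4
Op 2 fold_right: fold axis v@6; visible region now rows[0,4) x cols[6,8) = 4x2
Op 3 fold_up: fold axis h@2; visible region now rows[0,2) x cols[6,8) = 2x2
Op 4 fold_left: fold axis v@7; visible region now rows[0,2) x cols[6,7) = 2x1
Op 5 cut(0, 0): punch at orig (0,6); cuts so far [(0, 6)]; region rows[0,2) x cols[6,7) = 2x1
Unfold 1 (reflect across v@7): 2 holes -> [(0, 6), (0, 7)]
Unfold 2 (reflect across h@2): 4 holes -> [(0, 6), (0, 7), (3, 6), (3, 7)]
Unfold 3 (reflect across v@6): 8 holes -> [(0, 4), (0, 5), (0, 6), (0, 7), (3, 4), (3, 5), (3, 6), (3, 7)]
Unfold 4 (reflect across v@4): 16 holes -> [(0, 0), (0, 1), (0, 2), (0, 3), (0, 4), (0, 5), (0, 6), (0, 7), (3, 0), (3, 1), (3, 2), (3, 3), (3, 4), (3, 5), (3, 6), (3, 7)]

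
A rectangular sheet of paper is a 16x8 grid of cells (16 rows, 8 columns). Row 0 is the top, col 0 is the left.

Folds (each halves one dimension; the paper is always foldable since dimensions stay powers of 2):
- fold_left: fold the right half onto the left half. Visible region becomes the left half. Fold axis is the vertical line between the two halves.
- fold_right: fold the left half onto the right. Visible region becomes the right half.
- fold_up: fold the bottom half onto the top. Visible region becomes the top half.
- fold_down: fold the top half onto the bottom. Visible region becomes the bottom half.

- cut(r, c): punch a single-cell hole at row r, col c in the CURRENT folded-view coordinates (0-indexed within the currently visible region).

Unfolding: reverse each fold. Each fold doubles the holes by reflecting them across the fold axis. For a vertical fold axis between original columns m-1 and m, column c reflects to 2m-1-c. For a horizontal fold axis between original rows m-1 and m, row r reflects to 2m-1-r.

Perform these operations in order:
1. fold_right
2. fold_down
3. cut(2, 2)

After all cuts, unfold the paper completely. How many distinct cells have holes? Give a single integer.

Answer: 4

Derivation:
Op 1 fold_right: fold axis v@4; visible region now rows[0,16) x cols[4,8) = 16x4
Op 2 fold_down: fold axis h@8; visible region now rows[8,16) x cols[4,8) = 8x4
Op 3 cut(2, 2): punch at orig (10,6); cuts so far [(10, 6)]; region rows[8,16) x cols[4,8) = 8x4
Unfold 1 (reflect across h@8): 2 holes -> [(5, 6), (10, 6)]
Unfold 2 (reflect across v@4): 4 holes -> [(5, 1), (5, 6), (10, 1), (10, 6)]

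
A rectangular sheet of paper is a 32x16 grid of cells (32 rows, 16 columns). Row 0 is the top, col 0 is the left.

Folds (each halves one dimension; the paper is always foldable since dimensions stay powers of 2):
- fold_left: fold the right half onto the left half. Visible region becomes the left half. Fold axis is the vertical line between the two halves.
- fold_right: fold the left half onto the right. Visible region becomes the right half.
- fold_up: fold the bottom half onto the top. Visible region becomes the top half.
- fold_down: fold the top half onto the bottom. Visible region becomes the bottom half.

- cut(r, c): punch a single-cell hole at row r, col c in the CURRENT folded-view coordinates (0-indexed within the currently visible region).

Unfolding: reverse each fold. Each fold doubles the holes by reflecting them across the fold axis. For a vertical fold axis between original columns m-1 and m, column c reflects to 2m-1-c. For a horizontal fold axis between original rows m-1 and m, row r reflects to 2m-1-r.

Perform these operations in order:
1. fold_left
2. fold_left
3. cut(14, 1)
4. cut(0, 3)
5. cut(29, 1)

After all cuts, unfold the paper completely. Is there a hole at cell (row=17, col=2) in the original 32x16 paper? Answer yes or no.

Op 1 fold_left: fold axis v@8; visible region now rows[0,32) x cols[0,8) = 32x8
Op 2 fold_left: fold axis v@4; visible region now rows[0,32) x cols[0,4) = 32x4
Op 3 cut(14, 1): punch at orig (14,1); cuts so far [(14, 1)]; region rows[0,32) x cols[0,4) = 32x4
Op 4 cut(0, 3): punch at orig (0,3); cuts so far [(0, 3), (14, 1)]; region rows[0,32) x cols[0,4) = 32x4
Op 5 cut(29, 1): punch at orig (29,1); cuts so far [(0, 3), (14, 1), (29, 1)]; region rows[0,32) x cols[0,4) = 32x4
Unfold 1 (reflect across v@4): 6 holes -> [(0, 3), (0, 4), (14, 1), (14, 6), (29, 1), (29, 6)]
Unfold 2 (reflect across v@8): 12 holes -> [(0, 3), (0, 4), (0, 11), (0, 12), (14, 1), (14, 6), (14, 9), (14, 14), (29, 1), (29, 6), (29, 9), (29, 14)]
Holes: [(0, 3), (0, 4), (0, 11), (0, 12), (14, 1), (14, 6), (14, 9), (14, 14), (29, 1), (29, 6), (29, 9), (29, 14)]

Answer: no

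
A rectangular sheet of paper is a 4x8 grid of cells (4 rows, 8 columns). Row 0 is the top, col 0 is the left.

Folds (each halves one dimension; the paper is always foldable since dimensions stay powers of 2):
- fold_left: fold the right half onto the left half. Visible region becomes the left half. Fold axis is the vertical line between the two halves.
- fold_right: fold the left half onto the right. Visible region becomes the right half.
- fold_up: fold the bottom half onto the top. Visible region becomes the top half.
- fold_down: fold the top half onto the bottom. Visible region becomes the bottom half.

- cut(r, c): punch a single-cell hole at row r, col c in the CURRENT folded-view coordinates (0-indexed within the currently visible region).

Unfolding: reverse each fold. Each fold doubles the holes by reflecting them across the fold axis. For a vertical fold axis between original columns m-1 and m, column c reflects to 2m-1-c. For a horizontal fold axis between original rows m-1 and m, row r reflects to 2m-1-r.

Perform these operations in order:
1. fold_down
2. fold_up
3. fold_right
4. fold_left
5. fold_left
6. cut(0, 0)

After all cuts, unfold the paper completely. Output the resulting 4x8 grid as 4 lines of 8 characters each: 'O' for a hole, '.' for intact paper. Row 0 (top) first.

Answer: OOOOOOOO
OOOOOOOO
OOOOOOOO
OOOOOOOO

Derivation:
Op 1 fold_down: fold axis h@2; visible region now rows[2,4) x cols[0,8) = 2x8
Op 2 fold_up: fold axis h@3; visible region now rows[2,3) x cols[0,8) = 1x8
Op 3 fold_right: fold axis v@4; visible region now rows[2,3) x cols[4,8) = 1x4
Op 4 fold_left: fold axis v@6; visible region now rows[2,3) x cols[4,6) = 1x2
Op 5 fold_left: fold axis v@5; visible region now rows[2,3) x cols[4,5) = 1x1
Op 6 cut(0, 0): punch at orig (2,4); cuts so far [(2, 4)]; region rows[2,3) x cols[4,5) = 1x1
Unfold 1 (reflect across v@5): 2 holes -> [(2, 4), (2, 5)]
Unfold 2 (reflect across v@6): 4 holes -> [(2, 4), (2, 5), (2, 6), (2, 7)]
Unfold 3 (reflect across v@4): 8 holes -> [(2, 0), (2, 1), (2, 2), (2, 3), (2, 4), (2, 5), (2, 6), (2, 7)]
Unfold 4 (reflect across h@3): 16 holes -> [(2, 0), (2, 1), (2, 2), (2, 3), (2, 4), (2, 5), (2, 6), (2, 7), (3, 0), (3, 1), (3, 2), (3, 3), (3, 4), (3, 5), (3, 6), (3, 7)]
Unfold 5 (reflect across h@2): 32 holes -> [(0, 0), (0, 1), (0, 2), (0, 3), (0, 4), (0, 5), (0, 6), (0, 7), (1, 0), (1, 1), (1, 2), (1, 3), (1, 4), (1, 5), (1, 6), (1, 7), (2, 0), (2, 1), (2, 2), (2, 3), (2, 4), (2, 5), (2, 6), (2, 7), (3, 0), (3, 1), (3, 2), (3, 3), (3, 4), (3, 5), (3, 6), (3, 7)]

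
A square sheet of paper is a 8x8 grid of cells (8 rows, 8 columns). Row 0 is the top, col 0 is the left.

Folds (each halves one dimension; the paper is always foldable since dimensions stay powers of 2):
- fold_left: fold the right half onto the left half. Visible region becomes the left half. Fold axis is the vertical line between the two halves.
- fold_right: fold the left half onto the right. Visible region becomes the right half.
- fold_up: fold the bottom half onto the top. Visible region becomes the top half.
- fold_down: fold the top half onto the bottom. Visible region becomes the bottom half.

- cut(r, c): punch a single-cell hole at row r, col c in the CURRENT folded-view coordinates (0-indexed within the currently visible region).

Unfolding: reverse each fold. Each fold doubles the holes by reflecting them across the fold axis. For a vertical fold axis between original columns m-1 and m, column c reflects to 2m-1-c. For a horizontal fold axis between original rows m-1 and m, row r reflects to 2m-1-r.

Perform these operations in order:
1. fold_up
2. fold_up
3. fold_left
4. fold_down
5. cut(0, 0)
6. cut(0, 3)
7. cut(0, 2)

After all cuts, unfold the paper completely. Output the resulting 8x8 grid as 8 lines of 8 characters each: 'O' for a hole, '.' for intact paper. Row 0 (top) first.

Op 1 fold_up: fold axis h@4; visible region now rows[0,4) x cols[0,8) = 4x8
Op 2 fold_up: fold axis h@2; visible region now rows[0,2) x cols[0,8) = 2x8
Op 3 fold_left: fold axis v@4; visible region now rows[0,2) x cols[0,4) = 2x4
Op 4 fold_down: fold axis h@1; visible region now rows[1,2) x cols[0,4) = 1x4
Op 5 cut(0, 0): punch at orig (1,0); cuts so far [(1, 0)]; region rows[1,2) x cols[0,4) = 1x4
Op 6 cut(0, 3): punch at orig (1,3); cuts so far [(1, 0), (1, 3)]; region rows[1,2) x cols[0,4) = 1x4
Op 7 cut(0, 2): punch at orig (1,2); cuts so far [(1, 0), (1, 2), (1, 3)]; region rows[1,2) x cols[0,4) = 1x4
Unfold 1 (reflect across h@1): 6 holes -> [(0, 0), (0, 2), (0, 3), (1, 0), (1, 2), (1, 3)]
Unfold 2 (reflect across v@4): 12 holes -> [(0, 0), (0, 2), (0, 3), (0, 4), (0, 5), (0, 7), (1, 0), (1, 2), (1, 3), (1, 4), (1, 5), (1, 7)]
Unfold 3 (reflect across h@2): 24 holes -> [(0, 0), (0, 2), (0, 3), (0, 4), (0, 5), (0, 7), (1, 0), (1, 2), (1, 3), (1, 4), (1, 5), (1, 7), (2, 0), (2, 2), (2, 3), (2, 4), (2, 5), (2, 7), (3, 0), (3, 2), (3, 3), (3, 4), (3, 5), (3, 7)]
Unfold 4 (reflect across h@4): 48 holes -> [(0, 0), (0, 2), (0, 3), (0, 4), (0, 5), (0, 7), (1, 0), (1, 2), (1, 3), (1, 4), (1, 5), (1, 7), (2, 0), (2, 2), (2, 3), (2, 4), (2, 5), (2, 7), (3, 0), (3, 2), (3, 3), (3, 4), (3, 5), (3, 7), (4, 0), (4, 2), (4, 3), (4, 4), (4, 5), (4, 7), (5, 0), (5, 2), (5, 3), (5, 4), (5, 5), (5, 7), (6, 0), (6, 2), (6, 3), (6, 4), (6, 5), (6, 7), (7, 0), (7, 2), (7, 3), (7, 4), (7, 5), (7, 7)]

Answer: O.OOOO.O
O.OOOO.O
O.OOOO.O
O.OOOO.O
O.OOOO.O
O.OOOO.O
O.OOOO.O
O.OOOO.O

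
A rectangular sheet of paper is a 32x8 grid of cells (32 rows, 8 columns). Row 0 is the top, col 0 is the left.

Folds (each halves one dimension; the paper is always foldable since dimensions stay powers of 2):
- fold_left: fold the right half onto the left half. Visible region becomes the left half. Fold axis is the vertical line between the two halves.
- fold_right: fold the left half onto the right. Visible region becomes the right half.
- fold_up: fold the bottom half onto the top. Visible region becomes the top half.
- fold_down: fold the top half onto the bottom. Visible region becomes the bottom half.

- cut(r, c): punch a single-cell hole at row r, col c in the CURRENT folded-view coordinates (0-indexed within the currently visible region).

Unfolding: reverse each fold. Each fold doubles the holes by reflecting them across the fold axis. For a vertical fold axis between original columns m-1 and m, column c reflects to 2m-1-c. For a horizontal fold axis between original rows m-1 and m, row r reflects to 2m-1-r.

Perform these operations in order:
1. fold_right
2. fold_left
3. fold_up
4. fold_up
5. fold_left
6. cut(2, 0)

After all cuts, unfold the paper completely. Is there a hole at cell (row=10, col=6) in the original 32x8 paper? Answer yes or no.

Answer: no

Derivation:
Op 1 fold_right: fold axis v@4; visible region now rows[0,32) x cols[4,8) = 32x4
Op 2 fold_left: fold axis v@6; visible region now rows[0,32) x cols[4,6) = 32x2
Op 3 fold_up: fold axis h@16; visible region now rows[0,16) x cols[4,6) = 16x2
Op 4 fold_up: fold axis h@8; visible region now rows[0,8) x cols[4,6) = 8x2
Op 5 fold_left: fold axis v@5; visible region now rows[0,8) x cols[4,5) = 8x1
Op 6 cut(2, 0): punch at orig (2,4); cuts so far [(2, 4)]; region rows[0,8) x cols[4,5) = 8x1
Unfold 1 (reflect across v@5): 2 holes -> [(2, 4), (2, 5)]
Unfold 2 (reflect across h@8): 4 holes -> [(2, 4), (2, 5), (13, 4), (13, 5)]
Unfold 3 (reflect across h@16): 8 holes -> [(2, 4), (2, 5), (13, 4), (13, 5), (18, 4), (18, 5), (29, 4), (29, 5)]
Unfold 4 (reflect across v@6): 16 holes -> [(2, 4), (2, 5), (2, 6), (2, 7), (13, 4), (13, 5), (13, 6), (13, 7), (18, 4), (18, 5), (18, 6), (18, 7), (29, 4), (29, 5), (29, 6), (29, 7)]
Unfold 5 (reflect across v@4): 32 holes -> [(2, 0), (2, 1), (2, 2), (2, 3), (2, 4), (2, 5), (2, 6), (2, 7), (13, 0), (13, 1), (13, 2), (13, 3), (13, 4), (13, 5), (13, 6), (13, 7), (18, 0), (18, 1), (18, 2), (18, 3), (18, 4), (18, 5), (18, 6), (18, 7), (29, 0), (29, 1), (29, 2), (29, 3), (29, 4), (29, 5), (29, 6), (29, 7)]
Holes: [(2, 0), (2, 1), (2, 2), (2, 3), (2, 4), (2, 5), (2, 6), (2, 7), (13, 0), (13, 1), (13, 2), (13, 3), (13, 4), (13, 5), (13, 6), (13, 7), (18, 0), (18, 1), (18, 2), (18, 3), (18, 4), (18, 5), (18, 6), (18, 7), (29, 0), (29, 1), (29, 2), (29, 3), (29, 4), (29, 5), (29, 6), (29, 7)]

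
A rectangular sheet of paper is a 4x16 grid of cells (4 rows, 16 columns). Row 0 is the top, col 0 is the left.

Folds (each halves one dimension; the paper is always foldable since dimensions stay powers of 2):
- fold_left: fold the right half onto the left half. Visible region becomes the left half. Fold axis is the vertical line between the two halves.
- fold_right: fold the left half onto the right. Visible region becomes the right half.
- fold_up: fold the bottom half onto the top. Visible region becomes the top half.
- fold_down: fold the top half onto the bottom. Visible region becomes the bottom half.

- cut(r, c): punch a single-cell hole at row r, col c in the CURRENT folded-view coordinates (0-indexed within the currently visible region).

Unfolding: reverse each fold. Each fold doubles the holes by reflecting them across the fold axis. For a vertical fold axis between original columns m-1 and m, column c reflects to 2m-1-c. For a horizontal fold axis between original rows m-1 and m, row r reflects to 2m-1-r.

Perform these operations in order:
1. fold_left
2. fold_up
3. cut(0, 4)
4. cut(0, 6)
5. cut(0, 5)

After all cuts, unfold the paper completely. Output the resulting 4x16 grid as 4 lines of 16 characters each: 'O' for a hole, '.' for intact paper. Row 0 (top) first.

Op 1 fold_left: fold axis v@8; visible region now rows[0,4) x cols[0,8) = 4x8
Op 2 fold_up: fold axis h@2; visible region now rows[0,2) x cols[0,8) = 2x8
Op 3 cut(0, 4): punch at orig (0,4); cuts so far [(0, 4)]; region rows[0,2) x cols[0,8) = 2x8
Op 4 cut(0, 6): punch at orig (0,6); cuts so far [(0, 4), (0, 6)]; region rows[0,2) x cols[0,8) = 2x8
Op 5 cut(0, 5): punch at orig (0,5); cuts so far [(0, 4), (0, 5), (0, 6)]; region rows[0,2) x cols[0,8) = 2x8
Unfold 1 (reflect across h@2): 6 holes -> [(0, 4), (0, 5), (0, 6), (3, 4), (3, 5), (3, 6)]
Unfold 2 (reflect across v@8): 12 holes -> [(0, 4), (0, 5), (0, 6), (0, 9), (0, 10), (0, 11), (3, 4), (3, 5), (3, 6), (3, 9), (3, 10), (3, 11)]

Answer: ....OOO..OOO....
................
................
....OOO..OOO....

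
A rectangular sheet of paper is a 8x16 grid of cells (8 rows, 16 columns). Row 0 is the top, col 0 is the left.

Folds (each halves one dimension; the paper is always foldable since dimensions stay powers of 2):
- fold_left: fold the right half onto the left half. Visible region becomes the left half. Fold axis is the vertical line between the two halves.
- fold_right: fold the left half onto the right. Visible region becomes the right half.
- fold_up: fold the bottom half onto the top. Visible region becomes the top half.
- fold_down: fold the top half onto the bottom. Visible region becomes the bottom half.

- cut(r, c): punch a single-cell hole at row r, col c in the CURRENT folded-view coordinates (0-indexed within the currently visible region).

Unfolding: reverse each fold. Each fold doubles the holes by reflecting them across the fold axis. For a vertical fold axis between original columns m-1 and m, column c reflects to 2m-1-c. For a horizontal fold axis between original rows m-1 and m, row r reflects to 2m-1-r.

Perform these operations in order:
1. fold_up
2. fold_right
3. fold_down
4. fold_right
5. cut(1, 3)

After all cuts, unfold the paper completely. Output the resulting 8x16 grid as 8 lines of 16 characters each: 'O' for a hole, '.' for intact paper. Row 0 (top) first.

Answer: O......OO......O
................
................
O......OO......O
O......OO......O
................
................
O......OO......O

Derivation:
Op 1 fold_up: fold axis h@4; visible region now rows[0,4) x cols[0,16) = 4x16
Op 2 fold_right: fold axis v@8; visible region now rows[0,4) x cols[8,16) = 4x8
Op 3 fold_down: fold axis h@2; visible region now rows[2,4) x cols[8,16) = 2x8
Op 4 fold_right: fold axis v@12; visible region now rows[2,4) x cols[12,16) = 2x4
Op 5 cut(1, 3): punch at orig (3,15); cuts so far [(3, 15)]; region rows[2,4) x cols[12,16) = 2x4
Unfold 1 (reflect across v@12): 2 holes -> [(3, 8), (3, 15)]
Unfold 2 (reflect across h@2): 4 holes -> [(0, 8), (0, 15), (3, 8), (3, 15)]
Unfold 3 (reflect across v@8): 8 holes -> [(0, 0), (0, 7), (0, 8), (0, 15), (3, 0), (3, 7), (3, 8), (3, 15)]
Unfold 4 (reflect across h@4): 16 holes -> [(0, 0), (0, 7), (0, 8), (0, 15), (3, 0), (3, 7), (3, 8), (3, 15), (4, 0), (4, 7), (4, 8), (4, 15), (7, 0), (7, 7), (7, 8), (7, 15)]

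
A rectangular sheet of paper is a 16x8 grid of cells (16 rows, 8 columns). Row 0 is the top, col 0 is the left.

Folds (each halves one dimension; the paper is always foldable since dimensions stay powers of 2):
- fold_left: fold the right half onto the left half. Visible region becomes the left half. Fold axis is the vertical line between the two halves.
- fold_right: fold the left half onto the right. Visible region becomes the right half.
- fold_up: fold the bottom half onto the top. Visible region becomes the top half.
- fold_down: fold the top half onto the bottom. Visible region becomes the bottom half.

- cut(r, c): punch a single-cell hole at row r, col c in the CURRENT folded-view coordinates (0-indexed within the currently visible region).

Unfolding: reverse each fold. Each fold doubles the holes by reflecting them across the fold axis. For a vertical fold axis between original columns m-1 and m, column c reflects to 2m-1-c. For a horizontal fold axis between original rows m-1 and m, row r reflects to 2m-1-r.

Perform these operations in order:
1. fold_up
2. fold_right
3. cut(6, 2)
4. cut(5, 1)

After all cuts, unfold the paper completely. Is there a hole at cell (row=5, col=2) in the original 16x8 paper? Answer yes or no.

Op 1 fold_up: fold axis h@8; visible region now rows[0,8) x cols[0,8) = 8x8
Op 2 fold_right: fold axis v@4; visible region now rows[0,8) x cols[4,8) = 8x4
Op 3 cut(6, 2): punch at orig (6,6); cuts so far [(6, 6)]; region rows[0,8) x cols[4,8) = 8x4
Op 4 cut(5, 1): punch at orig (5,5); cuts so far [(5, 5), (6, 6)]; region rows[0,8) x cols[4,8) = 8x4
Unfold 1 (reflect across v@4): 4 holes -> [(5, 2), (5, 5), (6, 1), (6, 6)]
Unfold 2 (reflect across h@8): 8 holes -> [(5, 2), (5, 5), (6, 1), (6, 6), (9, 1), (9, 6), (10, 2), (10, 5)]
Holes: [(5, 2), (5, 5), (6, 1), (6, 6), (9, 1), (9, 6), (10, 2), (10, 5)]

Answer: yes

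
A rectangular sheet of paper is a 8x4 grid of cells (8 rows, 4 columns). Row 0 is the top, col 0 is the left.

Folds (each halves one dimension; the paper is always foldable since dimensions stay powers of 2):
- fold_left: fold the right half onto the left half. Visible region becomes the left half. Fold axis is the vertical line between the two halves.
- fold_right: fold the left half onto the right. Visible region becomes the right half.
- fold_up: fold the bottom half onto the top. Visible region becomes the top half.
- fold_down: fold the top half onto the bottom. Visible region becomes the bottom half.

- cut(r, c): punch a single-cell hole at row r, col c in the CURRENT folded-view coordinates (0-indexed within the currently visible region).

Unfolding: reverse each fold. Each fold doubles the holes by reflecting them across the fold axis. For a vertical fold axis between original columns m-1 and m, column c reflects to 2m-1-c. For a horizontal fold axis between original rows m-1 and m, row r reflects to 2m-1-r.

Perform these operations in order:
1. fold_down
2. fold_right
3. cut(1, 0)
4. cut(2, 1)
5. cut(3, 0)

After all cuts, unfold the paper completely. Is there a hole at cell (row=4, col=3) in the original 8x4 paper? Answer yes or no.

Answer: no

Derivation:
Op 1 fold_down: fold axis h@4; visible region now rows[4,8) x cols[0,4) = 4x4
Op 2 fold_right: fold axis v@2; visible region now rows[4,8) x cols[2,4) = 4x2
Op 3 cut(1, 0): punch at orig (5,2); cuts so far [(5, 2)]; region rows[4,8) x cols[2,4) = 4x2
Op 4 cut(2, 1): punch at orig (6,3); cuts so far [(5, 2), (6, 3)]; region rows[4,8) x cols[2,4) = 4x2
Op 5 cut(3, 0): punch at orig (7,2); cuts so far [(5, 2), (6, 3), (7, 2)]; region rows[4,8) x cols[2,4) = 4x2
Unfold 1 (reflect across v@2): 6 holes -> [(5, 1), (5, 2), (6, 0), (6, 3), (7, 1), (7, 2)]
Unfold 2 (reflect across h@4): 12 holes -> [(0, 1), (0, 2), (1, 0), (1, 3), (2, 1), (2, 2), (5, 1), (5, 2), (6, 0), (6, 3), (7, 1), (7, 2)]
Holes: [(0, 1), (0, 2), (1, 0), (1, 3), (2, 1), (2, 2), (5, 1), (5, 2), (6, 0), (6, 3), (7, 1), (7, 2)]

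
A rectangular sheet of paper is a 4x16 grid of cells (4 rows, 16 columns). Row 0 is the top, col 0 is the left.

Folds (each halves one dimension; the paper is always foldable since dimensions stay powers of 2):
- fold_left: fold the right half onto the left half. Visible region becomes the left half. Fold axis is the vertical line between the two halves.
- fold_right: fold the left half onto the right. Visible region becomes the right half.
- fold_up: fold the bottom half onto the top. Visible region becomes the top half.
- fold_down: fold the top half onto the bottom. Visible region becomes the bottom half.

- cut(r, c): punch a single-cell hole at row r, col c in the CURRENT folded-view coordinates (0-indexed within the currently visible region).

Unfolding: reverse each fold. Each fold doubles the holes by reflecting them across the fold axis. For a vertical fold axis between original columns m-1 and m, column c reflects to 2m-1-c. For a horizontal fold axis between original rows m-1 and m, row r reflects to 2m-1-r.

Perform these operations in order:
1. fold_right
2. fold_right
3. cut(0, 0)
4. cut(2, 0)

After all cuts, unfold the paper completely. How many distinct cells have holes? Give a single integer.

Answer: 8

Derivation:
Op 1 fold_right: fold axis v@8; visible region now rows[0,4) x cols[8,16) = 4x8
Op 2 fold_right: fold axis v@12; visible region now rows[0,4) x cols[12,16) = 4x4
Op 3 cut(0, 0): punch at orig (0,12); cuts so far [(0, 12)]; region rows[0,4) x cols[12,16) = 4x4
Op 4 cut(2, 0): punch at orig (2,12); cuts so far [(0, 12), (2, 12)]; region rows[0,4) x cols[12,16) = 4x4
Unfold 1 (reflect across v@12): 4 holes -> [(0, 11), (0, 12), (2, 11), (2, 12)]
Unfold 2 (reflect across v@8): 8 holes -> [(0, 3), (0, 4), (0, 11), (0, 12), (2, 3), (2, 4), (2, 11), (2, 12)]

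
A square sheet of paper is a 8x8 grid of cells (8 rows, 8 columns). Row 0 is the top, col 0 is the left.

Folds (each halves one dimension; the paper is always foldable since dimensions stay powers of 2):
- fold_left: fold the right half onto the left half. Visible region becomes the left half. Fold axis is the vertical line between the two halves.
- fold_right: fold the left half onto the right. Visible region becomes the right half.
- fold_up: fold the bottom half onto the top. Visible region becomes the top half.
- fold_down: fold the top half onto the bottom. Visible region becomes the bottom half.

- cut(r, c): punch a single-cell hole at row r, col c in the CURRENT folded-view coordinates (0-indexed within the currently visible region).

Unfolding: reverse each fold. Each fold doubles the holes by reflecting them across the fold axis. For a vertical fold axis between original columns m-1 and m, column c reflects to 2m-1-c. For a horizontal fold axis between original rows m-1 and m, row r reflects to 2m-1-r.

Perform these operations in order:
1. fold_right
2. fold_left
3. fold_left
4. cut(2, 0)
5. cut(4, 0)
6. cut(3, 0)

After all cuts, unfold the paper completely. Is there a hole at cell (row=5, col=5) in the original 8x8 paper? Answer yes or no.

Answer: no

Derivation:
Op 1 fold_right: fold axis v@4; visible region now rows[0,8) x cols[4,8) = 8x4
Op 2 fold_left: fold axis v@6; visible region now rows[0,8) x cols[4,6) = 8x2
Op 3 fold_left: fold axis v@5; visible region now rows[0,8) x cols[4,5) = 8x1
Op 4 cut(2, 0): punch at orig (2,4); cuts so far [(2, 4)]; region rows[0,8) x cols[4,5) = 8x1
Op 5 cut(4, 0): punch at orig (4,4); cuts so far [(2, 4), (4, 4)]; region rows[0,8) x cols[4,5) = 8x1
Op 6 cut(3, 0): punch at orig (3,4); cuts so far [(2, 4), (3, 4), (4, 4)]; region rows[0,8) x cols[4,5) = 8x1
Unfold 1 (reflect across v@5): 6 holes -> [(2, 4), (2, 5), (3, 4), (3, 5), (4, 4), (4, 5)]
Unfold 2 (reflect across v@6): 12 holes -> [(2, 4), (2, 5), (2, 6), (2, 7), (3, 4), (3, 5), (3, 6), (3, 7), (4, 4), (4, 5), (4, 6), (4, 7)]
Unfold 3 (reflect across v@4): 24 holes -> [(2, 0), (2, 1), (2, 2), (2, 3), (2, 4), (2, 5), (2, 6), (2, 7), (3, 0), (3, 1), (3, 2), (3, 3), (3, 4), (3, 5), (3, 6), (3, 7), (4, 0), (4, 1), (4, 2), (4, 3), (4, 4), (4, 5), (4, 6), (4, 7)]
Holes: [(2, 0), (2, 1), (2, 2), (2, 3), (2, 4), (2, 5), (2, 6), (2, 7), (3, 0), (3, 1), (3, 2), (3, 3), (3, 4), (3, 5), (3, 6), (3, 7), (4, 0), (4, 1), (4, 2), (4, 3), (4, 4), (4, 5), (4, 6), (4, 7)]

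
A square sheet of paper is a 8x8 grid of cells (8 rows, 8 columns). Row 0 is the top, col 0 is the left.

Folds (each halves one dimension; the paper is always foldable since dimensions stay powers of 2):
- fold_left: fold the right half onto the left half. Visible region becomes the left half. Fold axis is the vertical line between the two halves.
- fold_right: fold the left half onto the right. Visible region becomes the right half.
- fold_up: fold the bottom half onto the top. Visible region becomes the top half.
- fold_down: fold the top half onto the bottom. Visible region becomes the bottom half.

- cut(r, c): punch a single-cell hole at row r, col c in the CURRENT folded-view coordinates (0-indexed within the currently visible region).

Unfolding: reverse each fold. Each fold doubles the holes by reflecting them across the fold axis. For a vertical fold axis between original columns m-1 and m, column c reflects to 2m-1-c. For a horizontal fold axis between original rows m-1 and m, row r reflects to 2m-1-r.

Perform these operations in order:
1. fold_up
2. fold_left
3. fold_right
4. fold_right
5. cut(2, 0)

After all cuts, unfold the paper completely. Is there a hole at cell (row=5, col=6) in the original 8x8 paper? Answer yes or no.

Op 1 fold_up: fold axis h@4; visible region now rows[0,4) x cols[0,8) = 4x8
Op 2 fold_left: fold axis v@4; visible region now rows[0,4) x cols[0,4) = 4x4
Op 3 fold_right: fold axis v@2; visible region now rows[0,4) x cols[2,4) = 4x2
Op 4 fold_right: fold axis v@3; visible region now rows[0,4) x cols[3,4) = 4x1
Op 5 cut(2, 0): punch at orig (2,3); cuts so far [(2, 3)]; region rows[0,4) x cols[3,4) = 4x1
Unfold 1 (reflect across v@3): 2 holes -> [(2, 2), (2, 3)]
Unfold 2 (reflect across v@2): 4 holes -> [(2, 0), (2, 1), (2, 2), (2, 3)]
Unfold 3 (reflect across v@4): 8 holes -> [(2, 0), (2, 1), (2, 2), (2, 3), (2, 4), (2, 5), (2, 6), (2, 7)]
Unfold 4 (reflect across h@4): 16 holes -> [(2, 0), (2, 1), (2, 2), (2, 3), (2, 4), (2, 5), (2, 6), (2, 7), (5, 0), (5, 1), (5, 2), (5, 3), (5, 4), (5, 5), (5, 6), (5, 7)]
Holes: [(2, 0), (2, 1), (2, 2), (2, 3), (2, 4), (2, 5), (2, 6), (2, 7), (5, 0), (5, 1), (5, 2), (5, 3), (5, 4), (5, 5), (5, 6), (5, 7)]

Answer: yes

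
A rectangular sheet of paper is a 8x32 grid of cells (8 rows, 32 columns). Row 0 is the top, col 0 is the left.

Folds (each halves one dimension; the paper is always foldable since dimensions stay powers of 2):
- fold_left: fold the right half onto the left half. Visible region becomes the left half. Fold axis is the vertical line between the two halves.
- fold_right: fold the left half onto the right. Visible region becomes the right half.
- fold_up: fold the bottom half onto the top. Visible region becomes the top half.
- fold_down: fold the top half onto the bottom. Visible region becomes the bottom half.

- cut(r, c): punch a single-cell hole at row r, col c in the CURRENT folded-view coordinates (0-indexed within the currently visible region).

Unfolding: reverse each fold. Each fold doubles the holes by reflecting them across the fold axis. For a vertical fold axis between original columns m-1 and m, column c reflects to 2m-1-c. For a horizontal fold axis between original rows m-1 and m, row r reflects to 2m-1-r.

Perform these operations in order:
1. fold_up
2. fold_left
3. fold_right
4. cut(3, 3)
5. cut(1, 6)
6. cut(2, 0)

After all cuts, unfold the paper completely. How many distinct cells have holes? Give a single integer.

Op 1 fold_up: fold axis h@4; visible region now rows[0,4) x cols[0,32) = 4x32
Op 2 fold_left: fold axis v@16; visible region now rows[0,4) x cols[0,16) = 4x16
Op 3 fold_right: fold axis v@8; visible region now rows[0,4) x cols[8,16) = 4x8
Op 4 cut(3, 3): punch at orig (3,11); cuts so far [(3, 11)]; region rows[0,4) x cols[8,16) = 4x8
Op 5 cut(1, 6): punch at orig (1,14); cuts so far [(1, 14), (3, 11)]; region rows[0,4) x cols[8,16) = 4x8
Op 6 cut(2, 0): punch at orig (2,8); cuts so far [(1, 14), (2, 8), (3, 11)]; region rows[0,4) x cols[8,16) = 4x8
Unfold 1 (reflect across v@8): 6 holes -> [(1, 1), (1, 14), (2, 7), (2, 8), (3, 4), (3, 11)]
Unfold 2 (reflect across v@16): 12 holes -> [(1, 1), (1, 14), (1, 17), (1, 30), (2, 7), (2, 8), (2, 23), (2, 24), (3, 4), (3, 11), (3, 20), (3, 27)]
Unfold 3 (reflect across h@4): 24 holes -> [(1, 1), (1, 14), (1, 17), (1, 30), (2, 7), (2, 8), (2, 23), (2, 24), (3, 4), (3, 11), (3, 20), (3, 27), (4, 4), (4, 11), (4, 20), (4, 27), (5, 7), (5, 8), (5, 23), (5, 24), (6, 1), (6, 14), (6, 17), (6, 30)]

Answer: 24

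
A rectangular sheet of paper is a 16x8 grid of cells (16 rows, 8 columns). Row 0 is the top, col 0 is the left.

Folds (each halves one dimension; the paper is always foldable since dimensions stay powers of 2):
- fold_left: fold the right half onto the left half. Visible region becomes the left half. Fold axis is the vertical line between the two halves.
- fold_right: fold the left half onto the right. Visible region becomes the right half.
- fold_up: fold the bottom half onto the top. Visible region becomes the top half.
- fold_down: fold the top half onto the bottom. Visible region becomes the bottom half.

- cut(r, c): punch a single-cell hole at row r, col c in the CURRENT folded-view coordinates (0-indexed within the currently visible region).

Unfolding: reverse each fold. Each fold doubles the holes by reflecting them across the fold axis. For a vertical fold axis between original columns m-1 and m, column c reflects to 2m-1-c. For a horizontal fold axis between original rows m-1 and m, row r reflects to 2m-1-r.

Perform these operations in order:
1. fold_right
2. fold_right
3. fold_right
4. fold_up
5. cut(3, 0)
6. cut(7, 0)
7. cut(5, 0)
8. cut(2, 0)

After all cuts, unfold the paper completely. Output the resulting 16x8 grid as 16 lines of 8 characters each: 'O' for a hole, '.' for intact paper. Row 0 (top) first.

Op 1 fold_right: fold axis v@4; visible region now rows[0,16) x cols[4,8) = 16x4
Op 2 fold_right: fold axis v@6; visible region now rows[0,16) x cols[6,8) = 16x2
Op 3 fold_right: fold axis v@7; visible region now rows[0,16) x cols[7,8) = 16x1
Op 4 fold_up: fold axis h@8; visible region now rows[0,8) x cols[7,8) = 8x1
Op 5 cut(3, 0): punch at orig (3,7); cuts so far [(3, 7)]; region rows[0,8) x cols[7,8) = 8x1
Op 6 cut(7, 0): punch at orig (7,7); cuts so far [(3, 7), (7, 7)]; region rows[0,8) x cols[7,8) = 8x1
Op 7 cut(5, 0): punch at orig (5,7); cuts so far [(3, 7), (5, 7), (7, 7)]; region rows[0,8) x cols[7,8) = 8x1
Op 8 cut(2, 0): punch at orig (2,7); cuts so far [(2, 7), (3, 7), (5, 7), (7, 7)]; region rows[0,8) x cols[7,8) = 8x1
Unfold 1 (reflect across h@8): 8 holes -> [(2, 7), (3, 7), (5, 7), (7, 7), (8, 7), (10, 7), (12, 7), (13, 7)]
Unfold 2 (reflect across v@7): 16 holes -> [(2, 6), (2, 7), (3, 6), (3, 7), (5, 6), (5, 7), (7, 6), (7, 7), (8, 6), (8, 7), (10, 6), (10, 7), (12, 6), (12, 7), (13, 6), (13, 7)]
Unfold 3 (reflect across v@6): 32 holes -> [(2, 4), (2, 5), (2, 6), (2, 7), (3, 4), (3, 5), (3, 6), (3, 7), (5, 4), (5, 5), (5, 6), (5, 7), (7, 4), (7, 5), (7, 6), (7, 7), (8, 4), (8, 5), (8, 6), (8, 7), (10, 4), (10, 5), (10, 6), (10, 7), (12, 4), (12, 5), (12, 6), (12, 7), (13, 4), (13, 5), (13, 6), (13, 7)]
Unfold 4 (reflect across v@4): 64 holes -> [(2, 0), (2, 1), (2, 2), (2, 3), (2, 4), (2, 5), (2, 6), (2, 7), (3, 0), (3, 1), (3, 2), (3, 3), (3, 4), (3, 5), (3, 6), (3, 7), (5, 0), (5, 1), (5, 2), (5, 3), (5, 4), (5, 5), (5, 6), (5, 7), (7, 0), (7, 1), (7, 2), (7, 3), (7, 4), (7, 5), (7, 6), (7, 7), (8, 0), (8, 1), (8, 2), (8, 3), (8, 4), (8, 5), (8, 6), (8, 7), (10, 0), (10, 1), (10, 2), (10, 3), (10, 4), (10, 5), (10, 6), (10, 7), (12, 0), (12, 1), (12, 2), (12, 3), (12, 4), (12, 5), (12, 6), (12, 7), (13, 0), (13, 1), (13, 2), (13, 3), (13, 4), (13, 5), (13, 6), (13, 7)]

Answer: ........
........
OOOOOOOO
OOOOOOOO
........
OOOOOOOO
........
OOOOOOOO
OOOOOOOO
........
OOOOOOOO
........
OOOOOOOO
OOOOOOOO
........
........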